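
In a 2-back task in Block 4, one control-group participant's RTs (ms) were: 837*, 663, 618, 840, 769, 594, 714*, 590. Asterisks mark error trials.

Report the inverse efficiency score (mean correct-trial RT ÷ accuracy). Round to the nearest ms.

Correct trials (n=6): 663, 618, 840, 769, 594, 590
Mean correct RT = 4074/6 = 679.0000 ms
Proportion correct = 6/8
IES = 679.0000 / (6/8) = 905.333 ms

905 ms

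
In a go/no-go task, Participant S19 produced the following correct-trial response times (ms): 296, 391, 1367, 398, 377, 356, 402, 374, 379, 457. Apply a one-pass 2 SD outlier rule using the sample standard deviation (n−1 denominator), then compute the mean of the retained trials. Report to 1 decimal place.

n = 10, ΣRT = 4797, M = 479.700
Σ(x−M)² = 889304.10; s = √(889304.10/9) = 314.343
Cutoffs: 479.700 ± 2·314.343 → [-149.0, 1108.4]
Outside: 1367 → excluded.
Retained (n=9): Σ = 3430, mean = 3430/9 = 381.111

381.1 ms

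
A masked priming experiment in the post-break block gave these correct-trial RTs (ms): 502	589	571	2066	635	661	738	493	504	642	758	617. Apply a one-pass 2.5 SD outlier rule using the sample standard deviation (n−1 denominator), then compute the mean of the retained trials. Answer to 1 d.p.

610.0 ms

n = 12, ΣRT = 8776, M = 731.333
Σ(x−M)² = 2024412.67; s = √(2024412.67/11) = 428.996
Cutoffs: 731.333 ± 2.5·428.996 → [-341.2, 1803.8]
Outside: 2066 → excluded.
Retained (n=11): Σ = 6710, mean = 6710/11 = 610.000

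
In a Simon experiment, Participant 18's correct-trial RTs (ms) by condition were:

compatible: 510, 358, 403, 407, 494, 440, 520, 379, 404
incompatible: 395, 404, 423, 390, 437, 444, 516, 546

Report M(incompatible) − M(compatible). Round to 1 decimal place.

M(compatible) = 3915/9 = 435.000
M(incompatible) = 3555/8 = 444.375
Difference = 444.375 − 435.000 = 9.375 ms

9.4 ms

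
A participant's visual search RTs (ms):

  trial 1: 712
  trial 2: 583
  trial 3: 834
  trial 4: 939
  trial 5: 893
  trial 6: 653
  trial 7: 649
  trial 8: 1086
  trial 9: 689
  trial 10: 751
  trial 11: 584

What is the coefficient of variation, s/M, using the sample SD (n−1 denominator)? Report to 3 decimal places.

0.210

n = 11, Σ = 8373, M = 761.1818
Σ(x−M)² = 254967.636; s = √(254967.636/10) = 159.6771
CV = 159.6771 / 761.1818 = 0.20978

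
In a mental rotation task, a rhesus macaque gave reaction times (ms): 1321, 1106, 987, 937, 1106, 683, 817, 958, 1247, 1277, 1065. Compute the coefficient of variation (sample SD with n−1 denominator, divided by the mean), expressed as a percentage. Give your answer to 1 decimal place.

n = 11, Σ = 11504, M = 1045.8182
Σ(x−M)² = 384263.636; s = √(384263.636/10) = 196.0264
CV = 196.0264 / 1045.8182 = 0.18744 = 18.744%

18.7%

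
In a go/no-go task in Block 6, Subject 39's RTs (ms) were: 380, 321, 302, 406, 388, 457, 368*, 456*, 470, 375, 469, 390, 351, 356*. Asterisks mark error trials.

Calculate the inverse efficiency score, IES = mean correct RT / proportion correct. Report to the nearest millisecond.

499 ms

Correct trials (n=11): 380, 321, 302, 406, 388, 457, 470, 375, 469, 390, 351
Mean correct RT = 4309/11 = 391.7273 ms
Proportion correct = 11/14
IES = 391.7273 / (11/14) = 498.562 ms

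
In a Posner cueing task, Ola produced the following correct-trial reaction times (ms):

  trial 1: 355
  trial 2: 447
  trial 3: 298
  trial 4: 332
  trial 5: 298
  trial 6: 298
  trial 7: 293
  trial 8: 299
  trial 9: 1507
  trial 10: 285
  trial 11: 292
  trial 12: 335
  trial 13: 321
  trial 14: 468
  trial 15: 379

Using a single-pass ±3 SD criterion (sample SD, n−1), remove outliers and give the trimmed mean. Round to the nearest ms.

336 ms

n = 15, ΣRT = 6207, M = 413.800
Σ(x−M)² = 1324732.40; s = √(1324732.40/14) = 307.610
Cutoffs: 413.800 ± 3·307.610 → [-509.0, 1336.6]
Outside: 1507 → excluded.
Retained (n=14): Σ = 4700, mean = 4700/14 = 335.714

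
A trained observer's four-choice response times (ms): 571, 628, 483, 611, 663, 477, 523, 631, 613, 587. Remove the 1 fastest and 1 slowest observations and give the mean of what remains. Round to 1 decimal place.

Sorted: 477, 483, 523, 571, 587, 611, 613, 628, 631, 663
Drop lowest 1 (477) and highest 1 (663)
Remaining (n=8): Σ = 4647, mean = 4647/8 = 580.875

580.9 ms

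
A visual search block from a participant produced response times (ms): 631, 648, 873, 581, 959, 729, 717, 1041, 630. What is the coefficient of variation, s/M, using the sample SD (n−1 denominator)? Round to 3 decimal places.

n = 9, Σ = 6809, M = 756.5556
Σ(x−M)² = 212160.222; s = √(212160.222/8) = 162.8497
CV = 162.8497 / 756.5556 = 0.21525

0.215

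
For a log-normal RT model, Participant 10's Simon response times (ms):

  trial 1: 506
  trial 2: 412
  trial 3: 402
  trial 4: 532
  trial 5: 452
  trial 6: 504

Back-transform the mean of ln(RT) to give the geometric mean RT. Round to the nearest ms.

465 ms

ln(RT): 6.2265, 6.0210, 5.9965, 6.2766, 6.1137, 6.2226
Mean ln(RT) = 36.8569/6 = 6.14282
Geometric mean = exp(6.14282) = 465.36 ms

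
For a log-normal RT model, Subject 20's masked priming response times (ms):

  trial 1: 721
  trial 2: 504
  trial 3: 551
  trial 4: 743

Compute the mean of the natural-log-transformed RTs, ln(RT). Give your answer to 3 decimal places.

6.431

ln(RT): 6.5806, 6.2226, 6.3117, 6.6107
Σ ln(RT) = 25.7256
Mean = 25.7256/4 = 6.43141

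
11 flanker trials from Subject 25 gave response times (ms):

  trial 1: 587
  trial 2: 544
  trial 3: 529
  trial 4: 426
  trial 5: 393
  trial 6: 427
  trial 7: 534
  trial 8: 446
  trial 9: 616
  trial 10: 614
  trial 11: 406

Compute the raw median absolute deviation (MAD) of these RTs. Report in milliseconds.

Sorted: 393, 406, 426, 427, 446, 529, 534, 544, 587, 614, 616 → median = 529
|x − 529|: 58, 15, 0, 103, 136, 102, 5, 83, 87, 85, 123
Sorted deviations: 0, 5, 15, 58, 83, 85, 87, 102, 103, 123, 136 → MAD = 85

85 ms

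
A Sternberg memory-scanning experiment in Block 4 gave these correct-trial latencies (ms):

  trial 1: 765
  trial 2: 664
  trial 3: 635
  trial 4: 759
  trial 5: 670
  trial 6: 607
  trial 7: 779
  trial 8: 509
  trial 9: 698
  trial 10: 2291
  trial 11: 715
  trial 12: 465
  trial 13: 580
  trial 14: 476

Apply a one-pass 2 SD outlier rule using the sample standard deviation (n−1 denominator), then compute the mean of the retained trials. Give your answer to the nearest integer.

n = 14, ΣRT = 10613, M = 758.071
Σ(x−M)² = 2669596.93; s = √(2669596.93/13) = 453.160
Cutoffs: 758.071 ± 2·453.160 → [-148.2, 1664.4]
Outside: 2291 → excluded.
Retained (n=13): Σ = 8322, mean = 8322/13 = 640.154

640 ms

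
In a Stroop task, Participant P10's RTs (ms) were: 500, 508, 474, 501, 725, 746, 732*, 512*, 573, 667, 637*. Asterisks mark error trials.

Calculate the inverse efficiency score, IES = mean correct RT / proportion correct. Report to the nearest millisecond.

Correct trials (n=8): 500, 508, 474, 501, 725, 746, 573, 667
Mean correct RT = 4694/8 = 586.7500 ms
Proportion correct = 8/11
IES = 586.7500 / (8/11) = 806.781 ms

807 ms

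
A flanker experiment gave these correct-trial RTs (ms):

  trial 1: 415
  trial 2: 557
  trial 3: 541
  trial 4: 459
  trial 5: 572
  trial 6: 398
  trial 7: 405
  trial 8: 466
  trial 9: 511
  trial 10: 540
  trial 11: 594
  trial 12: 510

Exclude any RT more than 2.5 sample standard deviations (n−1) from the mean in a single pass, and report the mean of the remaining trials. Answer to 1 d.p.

n = 12, ΣRT = 5968, M = 497.333
Σ(x−M)² = 50176.67; s = √(50176.67/11) = 67.539
Cutoffs: 497.333 ± 2.5·67.539 → [328.5, 666.2]
No RTs fall outside the cutoffs; all 12 retained. Mean = 5968/12 = 497.333

497.3 ms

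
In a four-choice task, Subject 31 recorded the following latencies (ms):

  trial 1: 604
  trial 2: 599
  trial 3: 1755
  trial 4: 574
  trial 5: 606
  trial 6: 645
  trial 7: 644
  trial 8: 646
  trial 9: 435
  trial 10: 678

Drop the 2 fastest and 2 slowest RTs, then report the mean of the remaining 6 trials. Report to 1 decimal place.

Sorted: 435, 574, 599, 604, 606, 644, 645, 646, 678, 1755
Drop lowest 2 (435, 574) and highest 2 (678, 1755)
Remaining (n=6): Σ = 3744, mean = 3744/6 = 624.000

624.0 ms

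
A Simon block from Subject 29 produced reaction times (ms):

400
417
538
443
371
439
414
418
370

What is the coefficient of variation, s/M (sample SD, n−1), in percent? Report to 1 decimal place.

n = 9, Σ = 3810, M = 423.3333
Σ(x−M)² = 20064.000; s = √(20064.000/8) = 50.0799
CV = 50.0799 / 423.3333 = 0.11830 = 11.830%

11.8%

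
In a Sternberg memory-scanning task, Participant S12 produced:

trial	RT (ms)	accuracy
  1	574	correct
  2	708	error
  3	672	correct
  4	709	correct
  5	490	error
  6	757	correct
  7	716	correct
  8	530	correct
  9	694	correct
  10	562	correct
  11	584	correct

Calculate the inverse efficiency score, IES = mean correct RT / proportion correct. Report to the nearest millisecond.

Correct trials (n=9): 574, 672, 709, 757, 716, 530, 694, 562, 584
Mean correct RT = 5798/9 = 644.2222 ms
Proportion correct = 9/11
IES = 644.2222 / (9/11) = 787.383 ms

787 ms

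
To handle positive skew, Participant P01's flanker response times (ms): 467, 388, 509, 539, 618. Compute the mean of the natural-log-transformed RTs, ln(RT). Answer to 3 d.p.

6.211

ln(RT): 6.1463, 5.9610, 6.2324, 6.2897, 6.4265
Σ ln(RT) = 31.0560
Mean = 31.0560/5 = 6.21120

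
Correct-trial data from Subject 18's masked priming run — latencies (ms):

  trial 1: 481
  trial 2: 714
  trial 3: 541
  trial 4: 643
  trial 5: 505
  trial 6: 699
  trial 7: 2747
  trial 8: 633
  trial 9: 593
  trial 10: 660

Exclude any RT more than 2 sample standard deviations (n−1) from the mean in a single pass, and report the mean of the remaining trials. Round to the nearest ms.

n = 10, ΣRT = 8216, M = 821.600
Σ(x−M)² = 4174594.40; s = √(4174594.40/9) = 681.061
Cutoffs: 821.600 ± 2·681.061 → [-540.5, 2183.7]
Outside: 2747 → excluded.
Retained (n=9): Σ = 5469, mean = 5469/9 = 607.667

608 ms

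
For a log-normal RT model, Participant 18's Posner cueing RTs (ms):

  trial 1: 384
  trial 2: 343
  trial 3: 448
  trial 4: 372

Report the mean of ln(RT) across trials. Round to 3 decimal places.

5.953

ln(RT): 5.9506, 5.8377, 6.1048, 5.9189
Σ ln(RT) = 23.8121
Mean = 23.8121/4 = 5.95302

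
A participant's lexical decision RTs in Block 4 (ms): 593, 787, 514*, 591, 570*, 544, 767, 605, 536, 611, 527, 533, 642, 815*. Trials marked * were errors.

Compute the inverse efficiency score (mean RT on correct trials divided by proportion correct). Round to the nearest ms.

779 ms

Correct trials (n=11): 593, 787, 591, 544, 767, 605, 536, 611, 527, 533, 642
Mean correct RT = 6736/11 = 612.3636 ms
Proportion correct = 11/14
IES = 612.3636 / (11/14) = 779.372 ms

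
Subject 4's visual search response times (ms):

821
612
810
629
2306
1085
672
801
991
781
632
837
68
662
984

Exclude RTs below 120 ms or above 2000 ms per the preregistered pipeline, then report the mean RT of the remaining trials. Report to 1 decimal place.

Excluded: 68, 2306
Retained (n=13): Σ = 10317
Mean = 10317/13 = 793.6154

793.6 ms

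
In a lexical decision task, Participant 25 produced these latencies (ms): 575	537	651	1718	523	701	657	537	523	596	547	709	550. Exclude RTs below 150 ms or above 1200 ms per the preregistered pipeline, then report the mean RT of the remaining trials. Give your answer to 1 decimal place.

592.2 ms

Excluded: 1718
Retained (n=12): Σ = 7106
Mean = 7106/12 = 592.1667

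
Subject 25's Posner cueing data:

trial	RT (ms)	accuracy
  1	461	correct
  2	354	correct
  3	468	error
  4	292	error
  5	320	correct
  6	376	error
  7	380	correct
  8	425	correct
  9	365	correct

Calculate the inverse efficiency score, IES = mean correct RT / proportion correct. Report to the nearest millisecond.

576 ms

Correct trials (n=6): 461, 354, 320, 380, 425, 365
Mean correct RT = 2305/6 = 384.1667 ms
Proportion correct = 6/9
IES = 384.1667 / (6/9) = 576.250 ms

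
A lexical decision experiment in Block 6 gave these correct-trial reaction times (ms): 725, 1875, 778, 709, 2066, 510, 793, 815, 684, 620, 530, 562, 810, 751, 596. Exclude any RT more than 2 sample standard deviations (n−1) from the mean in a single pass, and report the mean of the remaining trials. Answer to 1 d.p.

683.3 ms

n = 15, ΣRT = 12824, M = 854.933
Σ(x−M)² = 3031396.93; s = √(3031396.93/14) = 465.326
Cutoffs: 854.933 ± 2·465.326 → [-75.7, 1785.6]
Outside: 1875, 2066 → excluded.
Retained (n=13): Σ = 8883, mean = 8883/13 = 683.308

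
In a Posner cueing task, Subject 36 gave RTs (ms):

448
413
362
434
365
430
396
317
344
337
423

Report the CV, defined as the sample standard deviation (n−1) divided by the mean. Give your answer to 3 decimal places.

0.116

n = 11, Σ = 4269, M = 388.0909
Σ(x−M)² = 20176.909; s = √(20176.909/10) = 44.9187
CV = 44.9187 / 388.0909 = 0.11574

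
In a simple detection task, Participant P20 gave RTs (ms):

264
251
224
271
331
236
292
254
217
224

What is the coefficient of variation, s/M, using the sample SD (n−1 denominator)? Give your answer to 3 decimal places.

0.138

n = 10, Σ = 2564, M = 256.4000
Σ(x−M)² = 11206.400; s = √(11206.400/9) = 35.2868
CV = 35.2868 / 256.4000 = 0.13762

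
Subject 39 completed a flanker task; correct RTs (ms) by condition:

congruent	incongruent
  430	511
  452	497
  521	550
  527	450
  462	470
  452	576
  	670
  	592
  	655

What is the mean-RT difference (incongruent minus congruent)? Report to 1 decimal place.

M(congruent) = 2844/6 = 474.000
M(incongruent) = 4971/9 = 552.333
Difference = 552.333 − 474.000 = 78.333 ms

78.3 ms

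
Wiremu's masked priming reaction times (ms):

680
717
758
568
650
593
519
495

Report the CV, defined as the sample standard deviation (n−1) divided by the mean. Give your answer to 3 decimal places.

0.151

n = 8, Σ = 4980, M = 622.5000
Σ(x−M)² = 62162.000; s = √(62162.000/7) = 94.2353
CV = 94.2353 / 622.5000 = 0.15138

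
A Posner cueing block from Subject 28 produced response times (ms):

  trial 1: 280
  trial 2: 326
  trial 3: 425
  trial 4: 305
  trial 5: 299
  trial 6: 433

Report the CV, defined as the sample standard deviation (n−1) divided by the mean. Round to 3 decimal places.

0.194

n = 6, Σ = 2068, M = 344.6667
Σ(x−M)² = 22445.333; s = √(22445.333/5) = 67.0005
CV = 67.0005 / 344.6667 = 0.19439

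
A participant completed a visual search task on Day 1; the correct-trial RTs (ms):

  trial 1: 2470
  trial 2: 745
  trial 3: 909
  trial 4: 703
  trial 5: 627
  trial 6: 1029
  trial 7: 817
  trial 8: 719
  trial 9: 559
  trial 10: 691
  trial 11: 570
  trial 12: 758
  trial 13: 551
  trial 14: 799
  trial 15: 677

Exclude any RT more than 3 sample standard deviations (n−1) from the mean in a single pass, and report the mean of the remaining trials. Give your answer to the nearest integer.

725 ms

n = 15, ΣRT = 12624, M = 841.600
Σ(x−M)² = 3078233.60; s = √(3078233.60/14) = 468.907
Cutoffs: 841.600 ± 3·468.907 → [-565.1, 2248.3]
Outside: 2470 → excluded.
Retained (n=14): Σ = 10154, mean = 10154/14 = 725.286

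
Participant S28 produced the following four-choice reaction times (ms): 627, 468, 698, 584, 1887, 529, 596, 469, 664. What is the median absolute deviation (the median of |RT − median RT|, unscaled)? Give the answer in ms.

Sorted: 468, 469, 529, 584, 596, 627, 664, 698, 1887 → median = 596
|x − 596|: 31, 128, 102, 12, 1291, 67, 0, 127, 68
Sorted deviations: 0, 12, 31, 67, 68, 102, 127, 128, 1291 → MAD = 68

68 ms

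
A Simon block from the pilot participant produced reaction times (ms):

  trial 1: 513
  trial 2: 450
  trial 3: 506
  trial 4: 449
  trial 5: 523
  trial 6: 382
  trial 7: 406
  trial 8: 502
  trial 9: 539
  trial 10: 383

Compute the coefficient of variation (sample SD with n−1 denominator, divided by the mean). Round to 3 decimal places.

n = 10, Σ = 4653, M = 465.3000
Σ(x−M)² = 31768.100; s = √(31768.100/9) = 59.4120
CV = 59.4120 / 465.3000 = 0.12769

0.128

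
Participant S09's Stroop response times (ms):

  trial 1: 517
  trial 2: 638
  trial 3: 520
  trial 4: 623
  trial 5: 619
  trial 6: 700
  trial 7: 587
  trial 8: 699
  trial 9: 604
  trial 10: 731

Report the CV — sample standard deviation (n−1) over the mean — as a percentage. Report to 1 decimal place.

n = 10, Σ = 6238, M = 623.8000
Σ(x−M)² = 47105.600; s = √(47105.600/9) = 72.3461
CV = 72.3461 / 623.8000 = 0.11598 = 11.598%

11.6%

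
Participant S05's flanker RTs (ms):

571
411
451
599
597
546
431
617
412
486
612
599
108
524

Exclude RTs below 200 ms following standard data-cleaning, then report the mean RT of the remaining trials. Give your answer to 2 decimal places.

527.38 ms

Excluded: 108
Retained (n=13): Σ = 6856
Mean = 6856/13 = 527.3846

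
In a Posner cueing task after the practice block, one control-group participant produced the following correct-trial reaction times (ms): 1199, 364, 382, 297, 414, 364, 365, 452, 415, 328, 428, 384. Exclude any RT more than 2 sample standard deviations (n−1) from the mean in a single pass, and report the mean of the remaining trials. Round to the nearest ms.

n = 12, ΣRT = 5392, M = 449.333
Σ(x−M)² = 633294.67; s = √(633294.67/11) = 239.942
Cutoffs: 449.333 ± 2·239.942 → [-30.6, 929.2]
Outside: 1199 → excluded.
Retained (n=11): Σ = 4193, mean = 4193/11 = 381.182

381 ms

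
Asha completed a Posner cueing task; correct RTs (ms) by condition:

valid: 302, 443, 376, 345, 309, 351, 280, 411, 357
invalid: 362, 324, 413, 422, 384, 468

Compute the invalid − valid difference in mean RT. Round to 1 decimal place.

M(valid) = 3174/9 = 352.667
M(invalid) = 2373/6 = 395.500
Difference = 395.500 − 352.667 = 42.833 ms

42.8 ms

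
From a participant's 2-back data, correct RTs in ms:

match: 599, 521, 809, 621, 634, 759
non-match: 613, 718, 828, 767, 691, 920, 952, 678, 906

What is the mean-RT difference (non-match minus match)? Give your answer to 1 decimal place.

128.7 ms

M(match) = 3943/6 = 657.167
M(non-match) = 7073/9 = 785.889
Difference = 785.889 − 657.167 = 128.722 ms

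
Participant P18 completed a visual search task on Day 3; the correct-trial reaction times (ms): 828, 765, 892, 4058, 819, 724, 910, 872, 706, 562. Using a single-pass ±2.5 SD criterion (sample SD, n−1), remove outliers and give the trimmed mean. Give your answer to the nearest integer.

n = 10, ΣRT = 11136, M = 1113.600
Σ(x−M)² = 9730488.40; s = √(9730488.40/9) = 1039.791
Cutoffs: 1113.600 ± 2.5·1039.791 → [-1485.9, 3713.1]
Outside: 4058 → excluded.
Retained (n=9): Σ = 7078, mean = 7078/9 = 786.444

786 ms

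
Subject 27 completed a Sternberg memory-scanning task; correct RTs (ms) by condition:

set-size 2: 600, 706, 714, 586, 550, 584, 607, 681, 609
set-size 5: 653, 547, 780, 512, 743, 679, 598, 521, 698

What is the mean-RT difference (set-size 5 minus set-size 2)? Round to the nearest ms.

M(set-size 2) = 5637/9 = 626.333
M(set-size 5) = 5731/9 = 636.778
Difference = 636.778 − 626.333 = 10.444 ms

10 ms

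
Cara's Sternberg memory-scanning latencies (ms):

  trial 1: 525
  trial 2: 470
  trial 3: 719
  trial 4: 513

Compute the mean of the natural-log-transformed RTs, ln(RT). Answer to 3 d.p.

ln(RT): 6.2634, 6.1527, 6.5779, 6.2403
Σ ln(RT) = 25.2343
Mean = 25.2343/4 = 6.30857

6.309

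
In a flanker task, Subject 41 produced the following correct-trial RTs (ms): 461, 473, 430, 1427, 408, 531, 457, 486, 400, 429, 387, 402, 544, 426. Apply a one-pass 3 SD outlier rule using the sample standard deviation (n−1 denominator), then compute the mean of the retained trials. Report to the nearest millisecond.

449 ms

n = 14, ΣRT = 7261, M = 518.643
Σ(x−M)² = 917909.21; s = √(917909.21/13) = 265.722
Cutoffs: 518.643 ± 3·265.722 → [-278.5, 1315.8]
Outside: 1427 → excluded.
Retained (n=13): Σ = 5834, mean = 5834/13 = 448.769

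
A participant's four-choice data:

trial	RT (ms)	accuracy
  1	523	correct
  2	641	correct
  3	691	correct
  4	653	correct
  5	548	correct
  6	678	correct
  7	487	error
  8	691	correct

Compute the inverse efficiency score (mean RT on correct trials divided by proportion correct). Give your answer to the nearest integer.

722 ms

Correct trials (n=7): 523, 641, 691, 653, 548, 678, 691
Mean correct RT = 4425/7 = 632.1429 ms
Proportion correct = 7/8
IES = 632.1429 / (7/8) = 722.449 ms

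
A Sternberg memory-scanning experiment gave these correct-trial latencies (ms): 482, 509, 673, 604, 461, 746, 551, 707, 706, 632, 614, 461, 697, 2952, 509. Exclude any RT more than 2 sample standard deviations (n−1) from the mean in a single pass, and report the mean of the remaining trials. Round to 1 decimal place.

n = 15, ΣRT = 11304, M = 753.600
Σ(x−M)² = 5309513.60; s = √(5309513.60/14) = 615.834
Cutoffs: 753.600 ± 2·615.834 → [-478.1, 1985.3]
Outside: 2952 → excluded.
Retained (n=14): Σ = 8352, mean = 8352/14 = 596.571

596.6 ms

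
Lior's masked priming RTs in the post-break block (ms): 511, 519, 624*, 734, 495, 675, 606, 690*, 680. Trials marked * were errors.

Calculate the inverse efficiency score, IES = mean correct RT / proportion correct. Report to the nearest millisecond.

Correct trials (n=7): 511, 519, 734, 495, 675, 606, 680
Mean correct RT = 4220/7 = 602.8571 ms
Proportion correct = 7/9
IES = 602.8571 / (7/9) = 775.102 ms

775 ms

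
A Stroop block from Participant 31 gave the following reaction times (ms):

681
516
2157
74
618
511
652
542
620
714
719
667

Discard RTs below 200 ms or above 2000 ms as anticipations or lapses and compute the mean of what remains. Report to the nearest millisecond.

624 ms

Excluded: 74, 2157
Retained (n=10): Σ = 6240
Mean = 6240/10 = 624.0000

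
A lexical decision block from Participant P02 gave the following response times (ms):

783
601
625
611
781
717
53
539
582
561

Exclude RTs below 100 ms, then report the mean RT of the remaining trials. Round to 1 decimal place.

Excluded: 53
Retained (n=9): Σ = 5800
Mean = 5800/9 = 644.4444

644.4 ms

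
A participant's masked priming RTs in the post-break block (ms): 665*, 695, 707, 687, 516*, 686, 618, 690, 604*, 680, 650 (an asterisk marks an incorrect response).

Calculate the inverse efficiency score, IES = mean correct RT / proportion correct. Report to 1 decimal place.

930.4 ms

Correct trials (n=8): 695, 707, 687, 686, 618, 690, 680, 650
Mean correct RT = 5413/8 = 676.6250 ms
Proportion correct = 8/11
IES = 676.6250 / (8/11) = 930.359 ms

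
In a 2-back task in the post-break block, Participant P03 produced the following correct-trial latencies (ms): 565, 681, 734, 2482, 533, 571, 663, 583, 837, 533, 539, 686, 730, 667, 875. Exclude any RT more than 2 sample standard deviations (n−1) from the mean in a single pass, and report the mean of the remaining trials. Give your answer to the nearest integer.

n = 15, ΣRT = 11679, M = 778.600
Σ(x−M)² = 3267573.60; s = √(3267573.60/14) = 483.113
Cutoffs: 778.600 ± 2·483.113 → [-187.6, 1744.8]
Outside: 2482 → excluded.
Retained (n=14): Σ = 9197, mean = 9197/14 = 656.929

657 ms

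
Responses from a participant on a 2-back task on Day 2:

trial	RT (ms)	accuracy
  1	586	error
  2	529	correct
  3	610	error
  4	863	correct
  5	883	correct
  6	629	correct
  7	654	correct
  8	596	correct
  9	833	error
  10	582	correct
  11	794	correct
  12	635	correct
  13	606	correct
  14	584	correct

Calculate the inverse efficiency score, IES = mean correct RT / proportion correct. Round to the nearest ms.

851 ms

Correct trials (n=11): 529, 863, 883, 629, 654, 596, 582, 794, 635, 606, 584
Mean correct RT = 7355/11 = 668.6364 ms
Proportion correct = 11/14
IES = 668.6364 / (11/14) = 850.992 ms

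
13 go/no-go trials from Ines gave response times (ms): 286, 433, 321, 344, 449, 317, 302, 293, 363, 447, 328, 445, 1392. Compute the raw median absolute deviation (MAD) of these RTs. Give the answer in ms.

Sorted: 286, 293, 302, 317, 321, 328, 344, 363, 433, 445, 447, 449, 1392 → median = 344
|x − 344|: 58, 89, 23, 0, 105, 27, 42, 51, 19, 103, 16, 101, 1048
Sorted deviations: 0, 16, 19, 23, 27, 42, 51, 58, 89, 101, 103, 105, 1048 → MAD = 51

51 ms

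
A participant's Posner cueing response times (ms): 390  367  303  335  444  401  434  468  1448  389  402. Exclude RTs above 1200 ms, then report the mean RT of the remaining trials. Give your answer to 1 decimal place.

393.3 ms

Excluded: 1448
Retained (n=10): Σ = 3933
Mean = 3933/10 = 393.3000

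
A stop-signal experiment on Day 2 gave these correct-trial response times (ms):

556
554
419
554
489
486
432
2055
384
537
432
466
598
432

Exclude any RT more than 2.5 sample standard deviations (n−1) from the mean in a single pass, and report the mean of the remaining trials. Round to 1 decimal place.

n = 14, ΣRT = 8394, M = 599.571
Σ(x−M)² = 2334525.43; s = √(2334525.43/13) = 423.767
Cutoffs: 599.571 ± 2.5·423.767 → [-459.8, 1659.0]
Outside: 2055 → excluded.
Retained (n=13): Σ = 6339, mean = 6339/13 = 487.615

487.6 ms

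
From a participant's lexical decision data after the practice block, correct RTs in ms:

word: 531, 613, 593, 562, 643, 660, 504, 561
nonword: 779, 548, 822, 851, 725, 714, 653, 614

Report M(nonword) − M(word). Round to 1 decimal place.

M(word) = 4667/8 = 583.375
M(nonword) = 5706/8 = 713.250
Difference = 713.250 − 583.375 = 129.875 ms

129.9 ms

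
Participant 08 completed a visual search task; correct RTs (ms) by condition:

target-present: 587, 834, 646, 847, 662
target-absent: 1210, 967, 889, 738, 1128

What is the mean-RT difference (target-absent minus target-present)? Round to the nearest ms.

M(target-present) = 3576/5 = 715.200
M(target-absent) = 4932/5 = 986.400
Difference = 986.400 − 715.200 = 271.200 ms

271 ms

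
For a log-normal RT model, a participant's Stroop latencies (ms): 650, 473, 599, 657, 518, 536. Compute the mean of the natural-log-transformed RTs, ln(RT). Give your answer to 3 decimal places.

6.342

ln(RT): 6.4770, 6.1591, 6.3953, 6.4877, 6.2500, 6.2841
Σ ln(RT) = 38.0531
Mean = 38.0531/6 = 6.34219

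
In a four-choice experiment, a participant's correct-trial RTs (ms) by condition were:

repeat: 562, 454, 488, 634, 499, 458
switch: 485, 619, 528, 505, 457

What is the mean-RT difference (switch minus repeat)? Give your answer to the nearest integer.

M(repeat) = 3095/6 = 515.833
M(switch) = 2594/5 = 518.800
Difference = 518.800 − 515.833 = 2.967 ms

3 ms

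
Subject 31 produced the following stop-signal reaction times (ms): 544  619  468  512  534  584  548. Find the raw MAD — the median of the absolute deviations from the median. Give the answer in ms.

32 ms

Sorted: 468, 512, 534, 544, 548, 584, 619 → median = 544
|x − 544|: 0, 75, 76, 32, 10, 40, 4
Sorted deviations: 0, 4, 10, 32, 40, 75, 76 → MAD = 32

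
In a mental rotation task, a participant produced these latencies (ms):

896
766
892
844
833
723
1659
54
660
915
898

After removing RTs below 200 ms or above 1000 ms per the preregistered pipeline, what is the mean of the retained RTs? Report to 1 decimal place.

825.2 ms

Excluded: 54, 1659
Retained (n=9): Σ = 7427
Mean = 7427/9 = 825.2222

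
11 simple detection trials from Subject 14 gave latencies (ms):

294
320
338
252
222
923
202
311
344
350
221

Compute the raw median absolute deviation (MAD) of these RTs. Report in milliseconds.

39 ms

Sorted: 202, 221, 222, 252, 294, 311, 320, 338, 344, 350, 923 → median = 311
|x − 311|: 17, 9, 27, 59, 89, 612, 109, 0, 33, 39, 90
Sorted deviations: 0, 9, 17, 27, 33, 39, 59, 89, 90, 109, 612 → MAD = 39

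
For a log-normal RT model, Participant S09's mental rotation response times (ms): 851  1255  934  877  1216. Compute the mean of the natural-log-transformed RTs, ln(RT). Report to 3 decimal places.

6.920

ln(RT): 6.7464, 7.1349, 6.8395, 6.7765, 7.1033
Σ ln(RT) = 34.6006
Mean = 34.6006/5 = 6.92012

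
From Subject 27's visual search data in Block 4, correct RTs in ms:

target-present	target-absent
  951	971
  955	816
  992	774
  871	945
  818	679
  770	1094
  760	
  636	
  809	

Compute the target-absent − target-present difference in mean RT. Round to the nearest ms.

40 ms

M(target-present) = 7562/9 = 840.222
M(target-absent) = 5279/6 = 879.833
Difference = 879.833 − 840.222 = 39.611 ms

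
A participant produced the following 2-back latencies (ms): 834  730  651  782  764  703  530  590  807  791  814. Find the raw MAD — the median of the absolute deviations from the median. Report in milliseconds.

50 ms

Sorted: 530, 590, 651, 703, 730, 764, 782, 791, 807, 814, 834 → median = 764
|x − 764|: 70, 34, 113, 18, 0, 61, 234, 174, 43, 27, 50
Sorted deviations: 0, 18, 27, 34, 43, 50, 61, 70, 113, 174, 234 → MAD = 50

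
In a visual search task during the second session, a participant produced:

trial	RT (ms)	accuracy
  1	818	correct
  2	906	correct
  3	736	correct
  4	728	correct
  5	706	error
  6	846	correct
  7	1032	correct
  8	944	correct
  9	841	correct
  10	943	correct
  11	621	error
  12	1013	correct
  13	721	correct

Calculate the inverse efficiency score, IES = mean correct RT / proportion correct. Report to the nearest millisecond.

1024 ms

Correct trials (n=11): 818, 906, 736, 728, 846, 1032, 944, 841, 943, 1013, 721
Mean correct RT = 9528/11 = 866.1818 ms
Proportion correct = 11/13
IES = 866.1818 / (11/13) = 1023.669 ms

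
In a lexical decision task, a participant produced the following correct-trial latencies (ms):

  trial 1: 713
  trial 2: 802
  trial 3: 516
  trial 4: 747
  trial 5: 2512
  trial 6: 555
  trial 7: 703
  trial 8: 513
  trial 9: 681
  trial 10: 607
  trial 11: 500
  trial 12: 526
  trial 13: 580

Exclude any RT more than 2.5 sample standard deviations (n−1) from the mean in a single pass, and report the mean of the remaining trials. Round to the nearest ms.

n = 13, ΣRT = 9955, M = 765.769
Σ(x−M)² = 3423438.31; s = √(3423438.31/12) = 534.122
Cutoffs: 765.769 ± 2.5·534.122 → [-569.5, 2101.1]
Outside: 2512 → excluded.
Retained (n=12): Σ = 7443, mean = 7443/12 = 620.250

620 ms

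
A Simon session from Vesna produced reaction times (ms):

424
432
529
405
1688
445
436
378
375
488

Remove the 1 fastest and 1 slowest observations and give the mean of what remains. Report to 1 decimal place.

442.1 ms

Sorted: 375, 378, 405, 424, 432, 436, 445, 488, 529, 1688
Drop lowest 1 (375) and highest 1 (1688)
Remaining (n=8): Σ = 3537, mean = 3537/8 = 442.125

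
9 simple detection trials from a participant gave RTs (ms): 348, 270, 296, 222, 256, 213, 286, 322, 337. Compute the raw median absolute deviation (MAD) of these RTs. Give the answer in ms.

Sorted: 213, 222, 256, 270, 286, 296, 322, 337, 348 → median = 286
|x − 286|: 62, 16, 10, 64, 30, 73, 0, 36, 51
Sorted deviations: 0, 10, 16, 30, 36, 51, 62, 64, 73 → MAD = 36

36 ms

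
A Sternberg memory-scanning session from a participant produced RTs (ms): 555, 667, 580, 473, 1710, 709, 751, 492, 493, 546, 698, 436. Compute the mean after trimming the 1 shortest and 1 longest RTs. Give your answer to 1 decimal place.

Sorted: 436, 473, 492, 493, 546, 555, 580, 667, 698, 709, 751, 1710
Drop lowest 1 (436) and highest 1 (1710)
Remaining (n=10): Σ = 5964, mean = 5964/10 = 596.400

596.4 ms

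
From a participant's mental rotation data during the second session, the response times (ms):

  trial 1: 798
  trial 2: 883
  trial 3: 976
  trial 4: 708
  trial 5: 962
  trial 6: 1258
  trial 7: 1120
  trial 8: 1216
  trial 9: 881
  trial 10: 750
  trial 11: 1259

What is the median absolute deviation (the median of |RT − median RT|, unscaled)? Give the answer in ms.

164 ms

Sorted: 708, 750, 798, 881, 883, 962, 976, 1120, 1216, 1258, 1259 → median = 962
|x − 962|: 164, 79, 14, 254, 0, 296, 158, 254, 81, 212, 297
Sorted deviations: 0, 14, 79, 81, 158, 164, 212, 254, 254, 296, 297 → MAD = 164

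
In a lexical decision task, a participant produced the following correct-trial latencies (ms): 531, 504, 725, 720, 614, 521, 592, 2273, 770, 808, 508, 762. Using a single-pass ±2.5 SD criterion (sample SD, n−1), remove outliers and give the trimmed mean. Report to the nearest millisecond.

n = 12, ΣRT = 9328, M = 777.333
Σ(x−M)² = 2578938.67; s = √(2578938.67/11) = 484.199
Cutoffs: 777.333 ± 2.5·484.199 → [-433.2, 1987.8]
Outside: 2273 → excluded.
Retained (n=11): Σ = 7055, mean = 7055/11 = 641.364

641 ms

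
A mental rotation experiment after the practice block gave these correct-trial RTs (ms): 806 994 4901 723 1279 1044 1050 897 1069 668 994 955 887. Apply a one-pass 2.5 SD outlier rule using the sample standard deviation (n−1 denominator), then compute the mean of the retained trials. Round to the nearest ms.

n = 13, ΣRT = 16267, M = 1251.308
Σ(x−M)² = 14733880.77; s = √(14733880.77/12) = 1108.072
Cutoffs: 1251.308 ± 2.5·1108.072 → [-1518.9, 4021.5]
Outside: 4901 → excluded.
Retained (n=12): Σ = 11366, mean = 11366/12 = 947.167

947 ms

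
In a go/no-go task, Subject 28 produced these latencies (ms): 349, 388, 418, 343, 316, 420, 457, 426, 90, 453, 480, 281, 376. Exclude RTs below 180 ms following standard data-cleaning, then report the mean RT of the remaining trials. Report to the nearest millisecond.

392 ms

Excluded: 90
Retained (n=12): Σ = 4707
Mean = 4707/12 = 392.2500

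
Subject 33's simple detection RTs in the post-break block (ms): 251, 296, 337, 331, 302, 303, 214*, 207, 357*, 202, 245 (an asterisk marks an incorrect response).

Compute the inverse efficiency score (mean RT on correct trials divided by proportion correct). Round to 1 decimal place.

336.0 ms

Correct trials (n=9): 251, 296, 337, 331, 302, 303, 207, 202, 245
Mean correct RT = 2474/9 = 274.8889 ms
Proportion correct = 9/11
IES = 274.8889 / (9/11) = 335.975 ms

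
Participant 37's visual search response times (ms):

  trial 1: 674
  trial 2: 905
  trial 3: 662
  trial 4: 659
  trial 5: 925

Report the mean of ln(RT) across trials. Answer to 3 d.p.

ln(RT): 6.5132, 6.8079, 6.4953, 6.4907, 6.8298
Σ ln(RT) = 33.1369
Mean = 33.1369/5 = 6.62739

6.627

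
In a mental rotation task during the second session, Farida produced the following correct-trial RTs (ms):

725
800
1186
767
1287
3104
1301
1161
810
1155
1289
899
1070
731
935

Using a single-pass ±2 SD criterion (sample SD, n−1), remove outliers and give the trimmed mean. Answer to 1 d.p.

1008.3 ms

n = 15, ΣRT = 17220, M = 1148.000
Σ(x−M)² = 4736990.00; s = √(4736990.00/14) = 581.684
Cutoffs: 1148.000 ± 2·581.684 → [-15.4, 2311.4]
Outside: 3104 → excluded.
Retained (n=14): Σ = 14116, mean = 14116/14 = 1008.286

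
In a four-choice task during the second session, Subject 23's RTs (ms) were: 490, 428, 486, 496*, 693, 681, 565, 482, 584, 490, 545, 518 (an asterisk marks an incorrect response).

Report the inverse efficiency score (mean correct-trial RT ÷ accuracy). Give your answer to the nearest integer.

591 ms

Correct trials (n=11): 490, 428, 486, 693, 681, 565, 482, 584, 490, 545, 518
Mean correct RT = 5962/11 = 542.0000 ms
Proportion correct = 11/12
IES = 542.0000 / (11/12) = 591.273 ms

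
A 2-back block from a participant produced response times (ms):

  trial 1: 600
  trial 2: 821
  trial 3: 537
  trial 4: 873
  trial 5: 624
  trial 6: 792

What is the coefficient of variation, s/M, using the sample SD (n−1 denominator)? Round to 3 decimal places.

n = 6, Σ = 4247, M = 707.8333
Σ(x−M)² = 95010.833; s = √(95010.833/5) = 137.8483
CV = 137.8483 / 707.8333 = 0.19475

0.195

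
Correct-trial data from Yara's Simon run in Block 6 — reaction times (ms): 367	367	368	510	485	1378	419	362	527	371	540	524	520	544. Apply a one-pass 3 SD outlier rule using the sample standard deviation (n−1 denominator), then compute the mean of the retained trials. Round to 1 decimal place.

n = 14, ΣRT = 7282, M = 520.143
Σ(x−M)² = 865817.71; s = √(865817.71/13) = 258.072
Cutoffs: 520.143 ± 3·258.072 → [-254.1, 1294.4]
Outside: 1378 → excluded.
Retained (n=13): Σ = 5904, mean = 5904/13 = 454.154

454.2 ms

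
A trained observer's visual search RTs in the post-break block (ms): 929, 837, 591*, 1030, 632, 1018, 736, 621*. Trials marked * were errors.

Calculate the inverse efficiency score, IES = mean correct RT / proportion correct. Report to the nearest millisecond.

1152 ms

Correct trials (n=6): 929, 837, 1030, 632, 1018, 736
Mean correct RT = 5182/6 = 863.6667 ms
Proportion correct = 6/8
IES = 863.6667 / (6/8) = 1151.556 ms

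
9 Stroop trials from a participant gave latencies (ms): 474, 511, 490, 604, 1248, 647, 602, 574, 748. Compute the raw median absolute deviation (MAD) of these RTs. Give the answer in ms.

91 ms

Sorted: 474, 490, 511, 574, 602, 604, 647, 748, 1248 → median = 602
|x − 602|: 128, 91, 112, 2, 646, 45, 0, 28, 146
Sorted deviations: 0, 2, 28, 45, 91, 112, 128, 146, 646 → MAD = 91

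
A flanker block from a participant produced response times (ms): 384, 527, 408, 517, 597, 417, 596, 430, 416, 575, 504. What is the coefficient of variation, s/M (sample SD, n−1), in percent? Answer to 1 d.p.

16.5%

n = 11, Σ = 5371, M = 488.2727
Σ(x−M)² = 64536.182; s = √(64536.182/10) = 80.3344
CV = 80.3344 / 488.2727 = 0.16453 = 16.453%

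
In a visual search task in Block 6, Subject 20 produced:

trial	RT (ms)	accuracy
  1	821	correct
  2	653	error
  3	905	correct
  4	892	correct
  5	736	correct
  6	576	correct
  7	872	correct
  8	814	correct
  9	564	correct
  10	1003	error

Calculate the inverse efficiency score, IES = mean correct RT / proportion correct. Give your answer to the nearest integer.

966 ms

Correct trials (n=8): 821, 905, 892, 736, 576, 872, 814, 564
Mean correct RT = 6180/8 = 772.5000 ms
Proportion correct = 8/10
IES = 772.5000 / (8/10) = 965.625 ms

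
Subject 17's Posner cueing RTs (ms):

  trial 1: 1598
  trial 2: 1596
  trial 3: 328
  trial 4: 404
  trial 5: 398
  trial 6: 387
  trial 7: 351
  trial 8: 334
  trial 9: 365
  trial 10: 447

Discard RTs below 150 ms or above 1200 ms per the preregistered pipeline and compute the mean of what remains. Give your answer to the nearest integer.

Excluded: 1596, 1598
Retained (n=8): Σ = 3014
Mean = 3014/8 = 376.7500

377 ms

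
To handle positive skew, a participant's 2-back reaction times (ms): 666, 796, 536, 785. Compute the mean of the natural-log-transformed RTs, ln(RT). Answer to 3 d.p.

6.533

ln(RT): 6.5013, 6.6796, 6.2841, 6.6657
Σ ln(RT) = 26.1307
Mean = 26.1307/4 = 6.53268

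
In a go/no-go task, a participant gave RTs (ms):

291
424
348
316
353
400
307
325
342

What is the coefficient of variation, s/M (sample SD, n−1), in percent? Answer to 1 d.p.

n = 9, Σ = 3106, M = 345.1111
Σ(x−M)² = 14948.889; s = √(14948.889/8) = 43.2274
CV = 43.2274 / 345.1111 = 0.12526 = 12.526%

12.5%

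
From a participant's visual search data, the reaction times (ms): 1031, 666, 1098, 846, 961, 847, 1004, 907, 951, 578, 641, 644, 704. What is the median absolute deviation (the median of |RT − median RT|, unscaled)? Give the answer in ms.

Sorted: 578, 641, 644, 666, 704, 846, 847, 907, 951, 961, 1004, 1031, 1098 → median = 847
|x − 847|: 184, 181, 251, 1, 114, 0, 157, 60, 104, 269, 206, 203, 143
Sorted deviations: 0, 1, 60, 104, 114, 143, 157, 181, 184, 203, 206, 251, 269 → MAD = 157

157 ms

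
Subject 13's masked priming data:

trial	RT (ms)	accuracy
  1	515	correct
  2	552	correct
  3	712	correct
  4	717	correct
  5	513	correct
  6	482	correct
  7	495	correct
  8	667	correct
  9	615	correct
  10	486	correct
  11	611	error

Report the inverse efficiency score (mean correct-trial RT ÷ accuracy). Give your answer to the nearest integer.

Correct trials (n=10): 515, 552, 712, 717, 513, 482, 495, 667, 615, 486
Mean correct RT = 5754/10 = 575.4000 ms
Proportion correct = 10/11
IES = 575.4000 / (10/11) = 632.940 ms

633 ms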